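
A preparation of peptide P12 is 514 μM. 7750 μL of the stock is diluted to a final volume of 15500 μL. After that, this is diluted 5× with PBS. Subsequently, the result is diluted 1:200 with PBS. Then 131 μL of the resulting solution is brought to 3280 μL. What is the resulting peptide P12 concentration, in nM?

10.3 nM

Overall dilution factor = 2 × 5 × 200 × 25.04 = 5.01 × 10⁴.
514 μM / 5.01 × 10⁴ = 0.0103 μM = 10.3 nM.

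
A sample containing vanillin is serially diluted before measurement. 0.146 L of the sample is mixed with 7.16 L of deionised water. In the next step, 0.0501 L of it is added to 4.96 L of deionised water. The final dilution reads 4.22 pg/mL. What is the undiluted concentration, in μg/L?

21.1 μg/L

Overall dilution factor = 50.04 × 100.0 = 5004.
Original = 4.22 pg/mL × 5004 = 2.11 × 10⁴ pg/mL = 21.1 μg/L.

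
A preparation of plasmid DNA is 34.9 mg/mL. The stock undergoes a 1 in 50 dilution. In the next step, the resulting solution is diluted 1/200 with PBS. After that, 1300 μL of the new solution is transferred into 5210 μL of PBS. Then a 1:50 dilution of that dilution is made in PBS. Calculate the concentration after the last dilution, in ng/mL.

Overall dilution factor = 50 × 200 × 5.008 × 50 = 2.50 × 10⁶.
34.9 mg/mL / 2.50 × 10⁶ = 1.39 × 10⁻⁵ mg/mL = 13.9 ng/mL.

13.9 ng/mL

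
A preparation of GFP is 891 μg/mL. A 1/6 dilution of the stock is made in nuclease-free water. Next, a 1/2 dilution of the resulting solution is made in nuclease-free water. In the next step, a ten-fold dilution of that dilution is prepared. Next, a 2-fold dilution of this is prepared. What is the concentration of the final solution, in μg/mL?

3.71 μg/mL

Overall dilution factor = 6 × 2 × 10 × 2 = 240.
891 μg/mL / 240 = 3.71 μg/mL.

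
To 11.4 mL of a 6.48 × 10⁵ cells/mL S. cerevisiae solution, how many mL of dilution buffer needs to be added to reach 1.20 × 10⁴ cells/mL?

V₂ = C₁V₁/C₂ = 6.48 × 10⁵ × 11.4 / 1.20 × 10⁴ = 616 mL.
Diluent to add = V₂ − V₁ = 616 − 11.4 = 604 mL.

604 mL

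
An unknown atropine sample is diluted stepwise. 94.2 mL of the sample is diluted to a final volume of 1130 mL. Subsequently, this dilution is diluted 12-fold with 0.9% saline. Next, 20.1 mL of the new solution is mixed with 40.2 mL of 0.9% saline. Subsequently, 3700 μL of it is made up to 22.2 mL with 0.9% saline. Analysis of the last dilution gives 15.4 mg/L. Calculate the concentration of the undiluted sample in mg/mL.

Overall dilution factor = 12.00 × 12 × 3 × 6 = 2591.
Original = 15.4 mg/L × 2591 = 3.99 × 10⁴ mg/L = 39.9 mg/mL.

39.9 mg/mL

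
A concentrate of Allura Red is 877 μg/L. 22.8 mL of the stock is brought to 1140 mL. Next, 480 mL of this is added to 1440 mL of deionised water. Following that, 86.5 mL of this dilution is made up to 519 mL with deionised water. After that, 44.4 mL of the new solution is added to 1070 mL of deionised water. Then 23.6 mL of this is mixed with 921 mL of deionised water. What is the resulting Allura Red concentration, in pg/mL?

Overall dilution factor = 50 × 4 × 6 × 25.10 × 40.03 = 1.21 × 10⁶.
877 μg/L / 1.21 × 10⁶ = 7.27 × 10⁻⁴ μg/L = 0.727 pg/mL.

0.727 pg/mL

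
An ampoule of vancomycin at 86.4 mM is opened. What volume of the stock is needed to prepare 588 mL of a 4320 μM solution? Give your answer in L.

4320 μM = 4.32 mM.
V₁ = C₂V₂/C₁ = 4.32 × 588 / 86.4 = 29.4 mL = 0.0294 L.

0.0294 L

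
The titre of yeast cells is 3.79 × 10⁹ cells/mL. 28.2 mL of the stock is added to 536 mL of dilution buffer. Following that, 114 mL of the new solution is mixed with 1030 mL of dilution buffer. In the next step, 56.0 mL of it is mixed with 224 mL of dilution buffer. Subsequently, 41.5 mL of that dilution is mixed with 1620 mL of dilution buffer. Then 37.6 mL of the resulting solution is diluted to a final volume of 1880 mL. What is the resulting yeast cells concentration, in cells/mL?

1890 cells/mL

Overall dilution factor = 20.01 × 10.04 × 5 × 40.04 × 50 = 2.01 × 10⁶.
3.79 × 10⁹ cells/mL / 2.01 × 10⁶ = 1890 cells/mL.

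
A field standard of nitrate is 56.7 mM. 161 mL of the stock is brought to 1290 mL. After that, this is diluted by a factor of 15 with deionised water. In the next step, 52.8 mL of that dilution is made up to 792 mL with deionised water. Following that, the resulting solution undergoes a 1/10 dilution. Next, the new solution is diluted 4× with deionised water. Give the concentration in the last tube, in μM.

0.786 μM

Overall dilution factor = 8.012 × 15 × 15 × 10 × 4 = 7.21 × 10⁴.
56.7 mM / 7.21 × 10⁴ = 7.86 × 10⁻⁴ mM = 0.786 μM.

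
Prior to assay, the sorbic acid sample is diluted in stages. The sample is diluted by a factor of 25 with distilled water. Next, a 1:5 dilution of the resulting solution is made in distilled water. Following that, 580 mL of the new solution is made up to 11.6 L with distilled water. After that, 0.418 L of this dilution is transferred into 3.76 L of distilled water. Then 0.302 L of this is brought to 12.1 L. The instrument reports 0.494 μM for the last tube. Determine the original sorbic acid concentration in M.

0.495 M

Overall dilution factor = 25 × 5 × 20 × 9.995 × 40.07 = 1.00 × 10⁶.
Original = 0.494 μM × 1.00 × 10⁶ = 4.95 × 10⁵ μM = 0.495 M.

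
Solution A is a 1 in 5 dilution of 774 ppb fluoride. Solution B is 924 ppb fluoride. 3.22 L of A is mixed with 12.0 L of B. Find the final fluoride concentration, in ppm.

C_A = 774 ppb / 5 = 155 ppb.
C_mix = (C_A·V_A + C_B·V_B)/(V_A + V_B) = (155×3.22 + 924×12.0) / 15.22 = 761 ppb = 0.761 ppm.

0.761 ppm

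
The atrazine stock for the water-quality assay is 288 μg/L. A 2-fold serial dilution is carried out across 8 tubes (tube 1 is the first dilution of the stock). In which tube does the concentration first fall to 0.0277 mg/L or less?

tube 4

Tube n has concentration 288 μg/L / 2ⁿ.
Need 2ⁿ ≥ 288 μg/L / 0.0277 mg/L = 10.4, so n ≥ 3.38.
First such tube: n = 4.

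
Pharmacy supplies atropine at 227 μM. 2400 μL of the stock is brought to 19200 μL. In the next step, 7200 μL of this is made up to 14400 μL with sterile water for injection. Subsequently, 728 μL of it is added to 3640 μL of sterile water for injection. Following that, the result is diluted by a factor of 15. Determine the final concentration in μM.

0.158 μM

Overall dilution factor = 8 × 2 × 6 × 15 = 1440.
227 μM / 1440 = 0.158 μM.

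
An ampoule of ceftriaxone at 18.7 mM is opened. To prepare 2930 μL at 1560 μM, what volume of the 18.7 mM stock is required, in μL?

244 μL

1560 μM = 1.56 mM.
V₁ = C₂V₂/C₁ = 1.56 × 2930 / 18.7 = 244 μL.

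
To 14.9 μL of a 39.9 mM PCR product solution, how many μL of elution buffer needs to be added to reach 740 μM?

740 μM = 0.740 mM.
V₂ = C₁V₁/C₂ = 39.9 × 14.9 / 0.740 = 803 μL.
Diluent to add = V₂ − V₁ = 803 − 14.9 = 788 μL.

788 μL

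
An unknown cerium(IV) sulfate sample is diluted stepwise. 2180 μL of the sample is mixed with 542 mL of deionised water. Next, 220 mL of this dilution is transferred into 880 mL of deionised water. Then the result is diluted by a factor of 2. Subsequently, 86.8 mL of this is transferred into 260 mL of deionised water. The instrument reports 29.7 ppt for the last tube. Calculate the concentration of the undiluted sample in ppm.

0.296 ppm

Overall dilution factor = 249.6 × 5 × 2 × 3.995 = 9973.
Original = 29.7 ppt × 9973 = 2.96 × 10⁵ ppt = 0.296 ppm.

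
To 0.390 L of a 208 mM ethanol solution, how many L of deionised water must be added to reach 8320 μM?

9.36 L

8320 μM = 8.32 mM.
V₂ = C₁V₁/C₂ = 208 × 0.390 / 8.32 = 9.75 L.
Diluent to add = V₂ − V₁ = 9.75 − 0.390 = 9.36 L.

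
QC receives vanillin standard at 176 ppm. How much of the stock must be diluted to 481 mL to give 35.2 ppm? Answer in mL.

V₁ = C₂V₂/C₁ = 35.2 × 481 / 176 = 96.2 mL.

96.2 mL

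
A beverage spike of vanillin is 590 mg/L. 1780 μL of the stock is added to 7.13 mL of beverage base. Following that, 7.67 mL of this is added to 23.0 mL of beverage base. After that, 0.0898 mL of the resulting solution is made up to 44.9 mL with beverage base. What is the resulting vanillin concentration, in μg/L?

Overall dilution factor = 5.006 × 3.999 × 500 = 1.00 × 10⁴.
590 mg/L / 1.00 × 10⁴ = 0.0590 mg/L = 59.0 μg/L.

59.0 μg/L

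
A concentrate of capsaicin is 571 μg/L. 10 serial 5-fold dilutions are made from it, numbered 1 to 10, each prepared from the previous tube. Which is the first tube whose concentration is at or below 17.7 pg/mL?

tube 7

Tube n has concentration 571 μg/L / 5ⁿ.
Need 5ⁿ ≥ 571 μg/L / 17.7 pg/mL = 3.23 × 10⁴, so n ≥ 6.45.
First such tube: n = 7.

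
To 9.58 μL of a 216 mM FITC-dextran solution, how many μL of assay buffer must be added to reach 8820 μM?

225 μL

8820 μM = 8.82 mM.
V₂ = C₁V₁/C₂ = 216 × 9.58 / 8.82 = 235 μL.
Diluent to add = V₂ − V₁ = 235 − 9.58 = 225 μL.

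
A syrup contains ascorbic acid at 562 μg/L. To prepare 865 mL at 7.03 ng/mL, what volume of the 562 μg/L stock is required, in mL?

10.8 mL

7.03 ng/mL = 7.03 μg/L.
V₁ = C₂V₂/C₁ = 7.03 × 865 / 562 = 10.8 mL.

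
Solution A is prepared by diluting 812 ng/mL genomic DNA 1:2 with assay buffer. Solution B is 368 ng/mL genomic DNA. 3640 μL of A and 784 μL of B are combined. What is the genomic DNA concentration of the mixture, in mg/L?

0.399 mg/L

C_A = 812 ng/mL / 2 = 406 ng/mL.
C_mix = (C_A·V_A + C_B·V_B)/(V_A + V_B) = (406×3640 + 368×784) / 4424 = 399 ng/mL = 0.399 mg/L.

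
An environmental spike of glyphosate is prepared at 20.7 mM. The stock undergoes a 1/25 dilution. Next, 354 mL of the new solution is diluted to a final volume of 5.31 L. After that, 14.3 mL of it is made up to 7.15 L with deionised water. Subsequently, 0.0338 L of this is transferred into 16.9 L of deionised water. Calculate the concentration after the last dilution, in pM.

220 pM

Overall dilution factor = 25 × 15 × 500 × 501 = 9.39 × 10⁷.
20.7 mM / 9.39 × 10⁷ = 2.20 × 10⁻⁷ mM = 220 pM.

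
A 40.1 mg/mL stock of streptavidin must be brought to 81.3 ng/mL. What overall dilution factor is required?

Factor = C₀/C_target = 40.1 mg/mL / 81.3 ng/mL = 4.93 × 10⁵.

4.93 × 10⁵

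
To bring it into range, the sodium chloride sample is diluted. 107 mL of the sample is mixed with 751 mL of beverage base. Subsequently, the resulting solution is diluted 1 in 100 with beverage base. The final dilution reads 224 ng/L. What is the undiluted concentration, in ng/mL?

Overall dilution factor = 8.019 × 100 = 802.
Original = 224 ng/L × 802 = 1.80 × 10⁵ ng/L = 180 ng/mL.

180 ng/mL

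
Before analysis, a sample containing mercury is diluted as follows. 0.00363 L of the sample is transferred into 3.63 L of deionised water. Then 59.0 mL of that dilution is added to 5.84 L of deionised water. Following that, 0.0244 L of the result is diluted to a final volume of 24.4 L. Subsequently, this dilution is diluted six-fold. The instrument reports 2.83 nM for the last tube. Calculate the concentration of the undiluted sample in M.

1.70 M

Overall dilution factor = 1001 × 99.98 × 1000 × 6 = 6.00 × 10⁸.
Original = 2.83 nM × 6.00 × 10⁸ = 1.70 × 10⁹ nM = 1.70 M.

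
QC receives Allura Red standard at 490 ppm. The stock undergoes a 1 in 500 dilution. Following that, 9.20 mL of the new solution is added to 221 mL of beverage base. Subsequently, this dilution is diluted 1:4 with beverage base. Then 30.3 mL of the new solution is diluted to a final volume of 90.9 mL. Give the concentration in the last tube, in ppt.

Overall dilution factor = 500 × 25.02 × 4 × 3 = 1.50 × 10⁵.
490 ppm / 1.50 × 10⁵ = 3.26 × 10⁻³ ppm = 3260 ppt.

3260 ppt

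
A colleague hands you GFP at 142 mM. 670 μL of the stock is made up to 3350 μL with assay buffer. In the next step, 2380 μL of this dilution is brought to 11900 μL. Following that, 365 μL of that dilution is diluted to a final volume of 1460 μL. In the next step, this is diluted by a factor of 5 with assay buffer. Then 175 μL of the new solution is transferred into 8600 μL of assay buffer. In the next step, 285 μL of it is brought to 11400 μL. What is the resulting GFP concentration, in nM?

Overall dilution factor = 5 × 5 × 4 × 5 × 50.14 × 40 = 1.00 × 10⁶.
142 mM / 1.00 × 10⁶ = 1.42 × 10⁻⁴ mM = 142 nM.

142 nM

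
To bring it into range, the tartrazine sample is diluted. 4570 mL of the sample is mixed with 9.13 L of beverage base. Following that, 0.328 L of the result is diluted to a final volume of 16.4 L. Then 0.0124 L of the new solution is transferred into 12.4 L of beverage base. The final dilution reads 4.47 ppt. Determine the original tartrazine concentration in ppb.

Overall dilution factor = 2.998 × 50 × 1001 = 1.50 × 10⁵.
Original = 4.47 ppt × 1.50 × 10⁵ = 6.71 × 10⁵ ppt = 671 ppb.

671 ppb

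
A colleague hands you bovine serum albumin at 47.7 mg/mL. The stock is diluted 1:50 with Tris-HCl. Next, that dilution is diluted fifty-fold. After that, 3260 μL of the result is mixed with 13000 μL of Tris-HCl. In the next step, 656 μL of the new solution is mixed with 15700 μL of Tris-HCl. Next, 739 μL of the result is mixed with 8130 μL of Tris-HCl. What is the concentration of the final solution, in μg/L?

Overall dilution factor = 50 × 50 × 4.988 × 24.93 × 12.00 = 3.73 × 10⁶.
47.7 mg/mL / 3.73 × 10⁶ = 1.28 × 10⁻⁵ mg/mL = 12.8 μg/L.

12.8 μg/L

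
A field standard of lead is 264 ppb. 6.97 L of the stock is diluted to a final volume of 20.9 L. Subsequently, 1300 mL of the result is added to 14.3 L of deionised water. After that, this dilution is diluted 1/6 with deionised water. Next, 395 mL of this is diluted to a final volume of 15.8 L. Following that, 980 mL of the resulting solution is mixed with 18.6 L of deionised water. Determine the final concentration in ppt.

Overall dilution factor = 2.999 × 12 × 6 × 40 × 19.98 = 1.73 × 10⁵.
264 ppb / 1.73 × 10⁵ = 1.53 × 10⁻³ ppb = 1.53 ppt.

1.53 ppt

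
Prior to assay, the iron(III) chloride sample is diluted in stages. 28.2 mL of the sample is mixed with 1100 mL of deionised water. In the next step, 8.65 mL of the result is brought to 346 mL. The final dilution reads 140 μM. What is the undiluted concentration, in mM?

224 mM

Overall dilution factor = 40.01 × 40 = 1600.
Original = 140 μM × 1600 = 2.24 × 10⁵ μM = 224 mM.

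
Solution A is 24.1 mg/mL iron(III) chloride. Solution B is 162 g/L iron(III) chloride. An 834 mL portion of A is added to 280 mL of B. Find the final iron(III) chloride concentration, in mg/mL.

C_B = 162 g/L = 162 mg/mL.
C_mix = (C_A·V_A + C_B·V_B)/(V_A + V_B) = (24.1×834 + 162×280) / 1114 = 58.8 mg/mL.

58.8 mg/mL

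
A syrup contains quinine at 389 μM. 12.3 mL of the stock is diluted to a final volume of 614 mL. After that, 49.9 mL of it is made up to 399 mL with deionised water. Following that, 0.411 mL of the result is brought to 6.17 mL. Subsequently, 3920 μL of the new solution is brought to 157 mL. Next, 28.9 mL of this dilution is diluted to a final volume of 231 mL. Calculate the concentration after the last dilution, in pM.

Overall dilution factor = 49.92 × 7.996 × 15.01 × 40.05 × 7.993 = 1.92 × 10⁶.
389 μM / 1.92 × 10⁶ = 2.03 × 10⁻⁴ μM = 203 pM.

203 pM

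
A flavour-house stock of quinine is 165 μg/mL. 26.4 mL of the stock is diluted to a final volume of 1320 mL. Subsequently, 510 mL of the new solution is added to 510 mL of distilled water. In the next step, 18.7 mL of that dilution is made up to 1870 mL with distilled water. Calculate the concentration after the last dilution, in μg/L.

16.5 μg/L

Overall dilution factor = 50 × 2 × 100 = 1.00 × 10⁴.
165 μg/mL / 1.00 × 10⁴ = 0.0165 μg/mL = 16.5 μg/L.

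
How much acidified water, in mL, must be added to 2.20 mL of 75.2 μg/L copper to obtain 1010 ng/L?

1010 ng/L = 1.01 μg/L.
V₂ = C₁V₁/C₂ = 75.2 × 2.20 / 1.01 = 164 mL.
Diluent to add = V₂ − V₁ = 164 − 2.20 = 162 mL.

162 mL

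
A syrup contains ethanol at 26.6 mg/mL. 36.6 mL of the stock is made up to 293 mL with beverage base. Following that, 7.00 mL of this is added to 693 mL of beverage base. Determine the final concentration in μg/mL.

33.2 μg/mL

Overall dilution factor = 8.005 × 100 = 801.
26.6 mg/mL / 801 = 0.0332 mg/mL = 33.2 μg/mL.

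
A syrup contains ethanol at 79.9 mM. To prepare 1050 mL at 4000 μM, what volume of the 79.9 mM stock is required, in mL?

52.6 mL

4000 μM = 4.00 mM.
V₁ = C₂V₂/C₁ = 4.00 × 1050 / 79.9 = 52.6 mL.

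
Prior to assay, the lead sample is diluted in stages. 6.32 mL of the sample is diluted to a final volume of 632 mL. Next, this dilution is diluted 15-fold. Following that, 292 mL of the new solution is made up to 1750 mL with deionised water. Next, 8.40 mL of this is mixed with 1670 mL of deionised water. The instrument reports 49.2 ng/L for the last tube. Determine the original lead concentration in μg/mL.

88.4 μg/mL

Overall dilution factor = 100 × 15 × 5.993 × 199.8 = 1.80 × 10⁶.
Original = 49.2 ng/L × 1.80 × 10⁶ = 8.84 × 10⁷ ng/L = 88.4 μg/mL.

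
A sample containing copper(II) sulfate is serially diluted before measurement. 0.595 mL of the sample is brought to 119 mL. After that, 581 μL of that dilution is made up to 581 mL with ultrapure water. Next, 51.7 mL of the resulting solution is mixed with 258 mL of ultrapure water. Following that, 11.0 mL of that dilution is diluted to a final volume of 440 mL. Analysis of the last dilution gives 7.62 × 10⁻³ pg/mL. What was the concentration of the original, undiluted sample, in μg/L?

365 μg/L

Overall dilution factor = 200 × 1000 × 5.990 × 40 = 4.79 × 10⁷.
Original = 7.62 × 10⁻³ pg/mL × 4.79 × 10⁷ = 3.65 × 10⁵ pg/mL = 365 μg/L.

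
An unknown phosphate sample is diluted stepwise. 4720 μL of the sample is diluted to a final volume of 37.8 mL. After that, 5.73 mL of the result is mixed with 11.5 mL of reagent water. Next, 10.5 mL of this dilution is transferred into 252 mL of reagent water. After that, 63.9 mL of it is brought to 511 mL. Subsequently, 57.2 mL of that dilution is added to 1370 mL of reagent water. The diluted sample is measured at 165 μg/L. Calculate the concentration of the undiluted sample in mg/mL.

Overall dilution factor = 8.008 × 3.007 × 25 × 7.997 × 24.95 = 1.20 × 10⁵.
Original = 165 μg/L × 1.20 × 10⁵ = 1.98 × 10⁷ μg/L = 19.8 mg/mL.

19.8 mg/mL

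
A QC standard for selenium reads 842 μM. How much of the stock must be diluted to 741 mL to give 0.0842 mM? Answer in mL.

0.0842 mM = 84.2 μM.
V₁ = C₂V₂/C₁ = 84.2 × 741 / 842 = 74.1 mL.

74.1 mL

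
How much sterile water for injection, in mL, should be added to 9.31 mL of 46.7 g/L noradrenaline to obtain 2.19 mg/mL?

2.19 mg/mL = 2.19 g/L.
V₂ = C₁V₁/C₂ = 46.7 × 9.31 / 2.19 = 199 mL.
Diluent to add = V₂ − V₁ = 199 − 9.31 = 189 mL.

189 mL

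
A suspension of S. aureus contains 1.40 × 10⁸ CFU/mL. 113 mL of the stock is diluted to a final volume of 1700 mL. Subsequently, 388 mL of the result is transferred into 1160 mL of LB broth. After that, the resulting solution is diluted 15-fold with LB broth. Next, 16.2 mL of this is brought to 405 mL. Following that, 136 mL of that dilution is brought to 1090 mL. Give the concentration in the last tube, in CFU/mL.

776 CFU/mL

Overall dilution factor = 15.04 × 3.990 × 15 × 25 × 8.015 = 1.80 × 10⁵.
1.40 × 10⁸ CFU/mL / 1.80 × 10⁵ = 776 CFU/mL.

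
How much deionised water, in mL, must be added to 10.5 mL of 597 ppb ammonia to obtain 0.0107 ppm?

575 mL

0.0107 ppm = 10.7 ppb.
V₂ = C₁V₁/C₂ = 597 × 10.5 / 10.7 = 586 mL.
Diluent to add = V₂ − V₁ = 586 − 10.5 = 575 mL.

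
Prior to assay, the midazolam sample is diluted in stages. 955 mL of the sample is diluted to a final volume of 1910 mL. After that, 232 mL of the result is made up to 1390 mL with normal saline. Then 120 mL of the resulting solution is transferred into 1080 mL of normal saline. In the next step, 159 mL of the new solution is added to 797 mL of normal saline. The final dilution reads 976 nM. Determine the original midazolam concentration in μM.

703 μM

Overall dilution factor = 2 × 5.991 × 10 × 6.013 = 720.
Original = 976 nM × 720 = 7.03 × 10⁵ nM = 703 μM.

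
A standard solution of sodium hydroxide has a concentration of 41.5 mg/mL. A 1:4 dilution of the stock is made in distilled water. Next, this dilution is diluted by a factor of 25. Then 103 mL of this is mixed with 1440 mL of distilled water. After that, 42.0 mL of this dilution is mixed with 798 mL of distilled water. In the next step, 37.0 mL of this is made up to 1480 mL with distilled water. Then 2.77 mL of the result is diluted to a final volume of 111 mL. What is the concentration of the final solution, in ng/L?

864 ng/L

Overall dilution factor = 4 × 25 × 14.98 × 20 × 40 × 40.07 = 4.80 × 10⁷.
41.5 mg/mL / 4.80 × 10⁷ = 8.64 × 10⁻⁷ mg/mL = 864 ng/L.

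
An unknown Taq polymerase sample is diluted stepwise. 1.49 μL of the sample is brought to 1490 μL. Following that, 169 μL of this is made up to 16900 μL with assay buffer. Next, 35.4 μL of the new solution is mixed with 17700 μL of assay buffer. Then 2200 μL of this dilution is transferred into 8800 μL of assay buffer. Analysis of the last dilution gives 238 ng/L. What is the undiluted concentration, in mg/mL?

Overall dilution factor = 1000 × 100 × 501 × 5 = 2.51 × 10⁸.
Original = 238 ng/L × 2.51 × 10⁸ = 5.96 × 10¹⁰ ng/L = 59.6 mg/mL.

59.6 mg/mL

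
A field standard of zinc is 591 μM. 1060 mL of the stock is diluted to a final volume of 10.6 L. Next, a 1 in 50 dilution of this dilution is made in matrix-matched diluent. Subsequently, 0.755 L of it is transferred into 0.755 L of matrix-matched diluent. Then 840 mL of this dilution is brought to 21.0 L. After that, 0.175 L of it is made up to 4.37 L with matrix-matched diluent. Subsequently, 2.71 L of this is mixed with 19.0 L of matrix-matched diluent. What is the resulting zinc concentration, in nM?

0.118 nM

Overall dilution factor = 10 × 50 × 2 × 25 × 24.97 × 8.011 = 5.00 × 10⁶.
591 μM / 5.00 × 10⁶ = 1.18 × 10⁻⁴ μM = 0.118 nM.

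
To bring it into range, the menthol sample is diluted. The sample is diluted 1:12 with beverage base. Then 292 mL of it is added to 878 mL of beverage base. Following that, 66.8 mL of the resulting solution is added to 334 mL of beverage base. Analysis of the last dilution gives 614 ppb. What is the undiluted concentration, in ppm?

Overall dilution factor = 12 × 4.007 × 6 = 288.
Original = 614 ppb × 288 = 1.77 × 10⁵ ppb = 177 ppm.

177 ppm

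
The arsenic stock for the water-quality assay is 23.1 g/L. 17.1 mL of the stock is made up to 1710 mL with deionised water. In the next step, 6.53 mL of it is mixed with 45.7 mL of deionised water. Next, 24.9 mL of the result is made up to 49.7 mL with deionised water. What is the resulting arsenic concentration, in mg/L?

Overall dilution factor = 100 × 7.998 × 1.996 = 1596.
23.1 g/L / 1596 = 0.0145 g/L = 14.5 mg/L.

14.5 mg/L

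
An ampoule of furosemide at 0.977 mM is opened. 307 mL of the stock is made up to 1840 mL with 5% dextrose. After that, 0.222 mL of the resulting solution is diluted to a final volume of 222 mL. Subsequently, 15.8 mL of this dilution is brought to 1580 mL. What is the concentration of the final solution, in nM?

Overall dilution factor = 5.993 × 1000 × 100 = 5.99 × 10⁵.
0.977 mM / 5.99 × 10⁵ = 1.63 × 10⁻⁶ mM = 1.63 nM.

1.63 nM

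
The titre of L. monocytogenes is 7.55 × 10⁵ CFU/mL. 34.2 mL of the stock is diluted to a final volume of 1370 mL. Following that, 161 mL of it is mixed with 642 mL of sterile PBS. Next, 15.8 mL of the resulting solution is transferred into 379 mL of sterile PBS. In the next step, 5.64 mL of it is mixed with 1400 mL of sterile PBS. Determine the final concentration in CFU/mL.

0.607 CFU/mL

Overall dilution factor = 40.06 × 4.988 × 24.99 × 249.2 = 1.24 × 10⁶.
7.55 × 10⁵ CFU/mL / 1.24 × 10⁶ = 0.607 CFU/mL.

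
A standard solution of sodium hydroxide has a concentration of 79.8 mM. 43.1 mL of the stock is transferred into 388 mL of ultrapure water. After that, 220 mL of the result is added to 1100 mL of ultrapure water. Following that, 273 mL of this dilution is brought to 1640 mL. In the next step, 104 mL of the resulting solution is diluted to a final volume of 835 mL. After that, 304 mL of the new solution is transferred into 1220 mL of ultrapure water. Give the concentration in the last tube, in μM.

Overall dilution factor = 10.00 × 6 × 6.007 × 8.029 × 5.013 = 1.45 × 10⁴.
79.8 mM / 1.45 × 10⁴ = 5.50 × 10⁻³ mM = 5.50 μM.

5.50 μM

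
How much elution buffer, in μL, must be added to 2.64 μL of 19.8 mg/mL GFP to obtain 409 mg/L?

125 μL

409 mg/L = 0.409 mg/mL.
V₂ = C₁V₁/C₂ = 19.8 × 2.64 / 0.409 = 128 μL.
Diluent to add = V₂ − V₁ = 128 − 2.64 = 125 μL.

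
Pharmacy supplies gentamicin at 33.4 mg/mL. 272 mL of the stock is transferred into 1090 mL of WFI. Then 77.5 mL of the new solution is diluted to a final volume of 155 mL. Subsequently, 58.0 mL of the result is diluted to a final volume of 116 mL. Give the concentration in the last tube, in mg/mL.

1.67 mg/mL

Overall dilution factor = 5.007 × 2 × 2 = 20.0.
33.4 mg/mL / 20.0 = 1.67 mg/mL.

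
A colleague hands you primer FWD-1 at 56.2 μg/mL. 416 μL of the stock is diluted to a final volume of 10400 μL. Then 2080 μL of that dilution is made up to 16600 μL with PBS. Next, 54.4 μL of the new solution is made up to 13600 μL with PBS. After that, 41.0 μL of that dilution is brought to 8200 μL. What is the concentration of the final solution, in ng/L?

Overall dilution factor = 25 × 7.981 × 250 × 200 = 9.98 × 10⁶.
56.2 μg/mL / 9.98 × 10⁶ = 5.63 × 10⁻⁶ μg/mL = 5.63 ng/L.

5.63 ng/L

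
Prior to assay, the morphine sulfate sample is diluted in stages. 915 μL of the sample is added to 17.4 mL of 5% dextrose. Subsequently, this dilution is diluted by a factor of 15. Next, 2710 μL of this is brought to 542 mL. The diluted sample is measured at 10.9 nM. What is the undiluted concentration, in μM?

Overall dilution factor = 20.02 × 15 × 200 = 6.00 × 10⁴.
Original = 10.9 nM × 6.00 × 10⁴ = 6.55 × 10⁵ nM = 655 μM.

655 μM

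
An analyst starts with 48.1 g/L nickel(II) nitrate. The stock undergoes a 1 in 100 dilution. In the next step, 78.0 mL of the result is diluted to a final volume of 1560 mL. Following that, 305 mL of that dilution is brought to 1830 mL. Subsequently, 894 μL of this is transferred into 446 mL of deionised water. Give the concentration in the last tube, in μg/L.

Overall dilution factor = 100 × 20 × 6 × 499.9 = 6.00 × 10⁶.
48.1 g/L / 6.00 × 10⁶ = 8.02 × 10⁻⁶ g/L = 8.02 μg/L.

8.02 μg/L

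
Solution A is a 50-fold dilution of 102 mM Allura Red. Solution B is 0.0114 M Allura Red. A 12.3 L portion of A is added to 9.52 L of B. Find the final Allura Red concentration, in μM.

C_A = 102 mM / 50 = 2.04 mM.
C_B = 0.0114 M = 11.4 mM.
C_mix = (C_A·V_A + C_B·V_B)/(V_A + V_B) = (2.04×12.3 + 11.4×9.52) / 21.82 = 6.12 mM = 6120 μM.

6120 μM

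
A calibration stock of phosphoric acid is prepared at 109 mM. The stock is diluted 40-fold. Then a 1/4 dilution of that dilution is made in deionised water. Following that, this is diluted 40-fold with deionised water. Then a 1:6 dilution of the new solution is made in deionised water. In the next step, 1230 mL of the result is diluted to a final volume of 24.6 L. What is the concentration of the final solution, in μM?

0.142 μM

Overall dilution factor = 40 × 4 × 40 × 6 × 20 = 7.68 × 10⁵.
109 mM / 7.68 × 10⁵ = 1.42 × 10⁻⁴ mM = 0.142 μM.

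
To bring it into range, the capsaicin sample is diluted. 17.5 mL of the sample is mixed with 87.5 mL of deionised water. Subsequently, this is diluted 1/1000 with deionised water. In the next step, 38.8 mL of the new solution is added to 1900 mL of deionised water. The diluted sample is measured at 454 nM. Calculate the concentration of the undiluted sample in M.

Overall dilution factor = 6 × 1000 × 49.97 = 3.00 × 10⁵.
Original = 454 nM × 3.00 × 10⁵ = 1.36 × 10⁸ nM = 0.136 M.

0.136 M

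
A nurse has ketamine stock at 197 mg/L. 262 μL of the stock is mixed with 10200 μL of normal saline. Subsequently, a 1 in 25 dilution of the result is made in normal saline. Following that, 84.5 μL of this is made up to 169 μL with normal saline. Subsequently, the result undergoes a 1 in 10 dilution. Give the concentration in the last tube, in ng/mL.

9.87 ng/mL

Overall dilution factor = 39.93 × 25 × 2 × 10 = 2.00 × 10⁴.
197 mg/L / 2.00 × 10⁴ = 9.87 × 10⁻³ mg/L = 9.87 ng/mL.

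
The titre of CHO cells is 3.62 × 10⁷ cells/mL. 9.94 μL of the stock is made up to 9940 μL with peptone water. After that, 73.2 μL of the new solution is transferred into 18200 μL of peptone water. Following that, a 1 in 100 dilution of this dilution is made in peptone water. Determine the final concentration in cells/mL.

Overall dilution factor = 1000 × 249.6 × 100 = 2.50 × 10⁷.
3.62 × 10⁷ cells/mL / 2.50 × 10⁷ = 1.45 cells/mL.

1.45 cells/mL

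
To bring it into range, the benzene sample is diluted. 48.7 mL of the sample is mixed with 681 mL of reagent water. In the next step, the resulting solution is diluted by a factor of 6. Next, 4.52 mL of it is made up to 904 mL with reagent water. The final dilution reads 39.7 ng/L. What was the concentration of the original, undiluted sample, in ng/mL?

Overall dilution factor = 14.98 × 6 × 200 = 1.80 × 10⁴.
Original = 39.7 ng/L × 1.80 × 10⁴ = 7.14 × 10⁵ ng/L = 714 ng/mL.

714 ng/mL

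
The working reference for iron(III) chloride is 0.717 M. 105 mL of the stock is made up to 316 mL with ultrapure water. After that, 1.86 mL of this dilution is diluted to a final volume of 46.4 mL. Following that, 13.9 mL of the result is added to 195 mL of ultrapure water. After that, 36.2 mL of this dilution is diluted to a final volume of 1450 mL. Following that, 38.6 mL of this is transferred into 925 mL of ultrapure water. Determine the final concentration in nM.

Overall dilution factor = 3.010 × 24.95 × 15.03 × 40.06 × 24.96 = 1.13 × 10⁶.
0.717 M / 1.13 × 10⁶ = 6.36 × 10⁻⁷ M = 636 nM.

636 nM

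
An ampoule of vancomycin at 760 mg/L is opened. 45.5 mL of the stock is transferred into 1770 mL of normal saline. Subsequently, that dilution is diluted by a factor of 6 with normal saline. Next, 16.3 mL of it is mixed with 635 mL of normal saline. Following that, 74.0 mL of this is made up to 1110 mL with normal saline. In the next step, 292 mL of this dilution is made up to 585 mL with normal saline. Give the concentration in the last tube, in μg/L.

Overall dilution factor = 39.90 × 6 × 39.96 × 15 × 2.003 = 2.87 × 10⁵.
760 mg/L / 2.87 × 10⁵ = 2.64 × 10⁻³ mg/L = 2.64 μg/L.

2.64 μg/L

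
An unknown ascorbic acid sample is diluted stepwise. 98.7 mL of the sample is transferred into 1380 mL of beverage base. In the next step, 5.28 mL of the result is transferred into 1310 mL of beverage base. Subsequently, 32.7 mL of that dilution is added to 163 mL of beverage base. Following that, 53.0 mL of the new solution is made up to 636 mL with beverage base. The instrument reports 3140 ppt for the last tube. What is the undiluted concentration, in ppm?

842 ppm

Overall dilution factor = 14.98 × 249.1 × 5.985 × 12 = 2.68 × 10⁵.
Original = 3140 ppt × 2.68 × 10⁵ = 8.42 × 10⁸ ppt = 842 ppm.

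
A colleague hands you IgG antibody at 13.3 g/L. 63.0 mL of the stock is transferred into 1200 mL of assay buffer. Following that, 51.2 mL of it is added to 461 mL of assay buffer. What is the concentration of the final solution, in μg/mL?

Overall dilution factor = 20.05 × 10.00 = 201.
13.3 g/L / 201 = 0.0663 g/L = 66.3 μg/mL.

66.3 μg/mL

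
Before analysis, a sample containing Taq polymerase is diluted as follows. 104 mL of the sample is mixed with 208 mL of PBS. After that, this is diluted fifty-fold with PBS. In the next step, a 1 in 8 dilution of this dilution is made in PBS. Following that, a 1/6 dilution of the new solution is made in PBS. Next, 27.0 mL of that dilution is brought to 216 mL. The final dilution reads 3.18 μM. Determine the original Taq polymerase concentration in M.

Overall dilution factor = 3 × 50 × 8 × 6 × 8 = 5.76 × 10⁴.
Original = 3.18 μM × 5.76 × 10⁴ = 1.83 × 10⁵ μM = 0.183 M.

0.183 M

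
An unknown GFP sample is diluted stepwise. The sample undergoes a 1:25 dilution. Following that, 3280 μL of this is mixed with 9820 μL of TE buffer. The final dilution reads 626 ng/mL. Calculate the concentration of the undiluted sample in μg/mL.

62.5 μg/mL

Overall dilution factor = 25 × 3.994 = 99.8.
Original = 626 ng/mL × 99.8 = 6.25 × 10⁴ ng/mL = 62.5 μg/mL.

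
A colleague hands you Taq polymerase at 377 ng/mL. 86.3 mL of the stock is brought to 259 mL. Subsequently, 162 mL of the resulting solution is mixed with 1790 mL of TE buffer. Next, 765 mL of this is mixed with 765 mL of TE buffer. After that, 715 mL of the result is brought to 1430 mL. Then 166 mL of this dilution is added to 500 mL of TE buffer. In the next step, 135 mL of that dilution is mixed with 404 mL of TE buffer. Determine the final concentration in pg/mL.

Overall dilution factor = 3.001 × 12.05 × 2 × 2 × 4.012 × 3.993 = 2317.
377 ng/mL / 2317 = 0.163 ng/mL = 163 pg/mL.

163 pg/mL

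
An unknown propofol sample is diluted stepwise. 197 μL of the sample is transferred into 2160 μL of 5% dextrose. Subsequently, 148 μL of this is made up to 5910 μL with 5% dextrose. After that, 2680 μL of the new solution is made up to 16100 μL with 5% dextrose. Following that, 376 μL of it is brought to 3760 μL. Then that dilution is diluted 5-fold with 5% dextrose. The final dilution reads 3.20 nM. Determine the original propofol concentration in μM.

Overall dilution factor = 11.96 × 39.93 × 6.007 × 10 × 5 = 1.44 × 10⁵.
Original = 3.20 nM × 1.44 × 10⁵ = 4.59 × 10⁵ nM = 459 μM.

459 μM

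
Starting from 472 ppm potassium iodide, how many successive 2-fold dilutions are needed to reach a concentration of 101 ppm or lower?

3

Need 2ⁿ ≥ 4.67, so n ≥ log(4.67)/log(2) = 2.22.
Minimum whole steps: n = 3.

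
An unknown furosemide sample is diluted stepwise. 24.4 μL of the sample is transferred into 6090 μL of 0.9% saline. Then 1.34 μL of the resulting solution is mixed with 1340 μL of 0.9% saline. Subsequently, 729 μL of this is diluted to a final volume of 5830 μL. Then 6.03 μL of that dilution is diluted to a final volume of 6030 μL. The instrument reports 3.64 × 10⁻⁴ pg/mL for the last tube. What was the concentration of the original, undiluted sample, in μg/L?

Overall dilution factor = 250.6 × 1001 × 7.997 × 1000 = 2.01 × 10⁹.
Original = 3.64 × 10⁻⁴ pg/mL × 2.01 × 10⁹ = 7.30 × 10⁵ pg/mL = 730 μg/L.

730 μg/L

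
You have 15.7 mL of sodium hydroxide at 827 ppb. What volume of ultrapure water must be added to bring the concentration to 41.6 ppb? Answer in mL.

V₂ = C₁V₁/C₂ = 827 × 15.7 / 41.6 = 312 mL.
Diluent to add = V₂ − V₁ = 312 − 15.7 = 296 mL.

296 mL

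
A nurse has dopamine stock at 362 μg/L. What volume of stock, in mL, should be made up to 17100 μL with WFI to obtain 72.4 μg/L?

3.42 mL

V₁ = C₂V₂/C₁ = 72.4 × 17100 / 362 = 3420 μL = 3.42 mL.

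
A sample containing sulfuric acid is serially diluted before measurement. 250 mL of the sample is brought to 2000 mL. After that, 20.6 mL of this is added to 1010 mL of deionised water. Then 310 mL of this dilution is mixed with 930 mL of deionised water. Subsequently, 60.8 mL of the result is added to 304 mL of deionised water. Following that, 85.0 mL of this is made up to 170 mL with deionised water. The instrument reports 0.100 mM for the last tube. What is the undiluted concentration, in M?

Overall dilution factor = 8 × 50.03 × 4 × 6 × 2 = 1.92 × 10⁴.
Original = 0.100 mM × 1.92 × 10⁴ = 1921 mM = 1.92 M.

1.92 M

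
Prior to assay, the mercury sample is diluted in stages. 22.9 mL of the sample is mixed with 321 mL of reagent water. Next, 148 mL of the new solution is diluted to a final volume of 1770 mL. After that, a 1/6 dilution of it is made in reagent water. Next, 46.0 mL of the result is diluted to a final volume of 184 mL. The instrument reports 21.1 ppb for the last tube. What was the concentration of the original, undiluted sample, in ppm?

90.9 ppm

Overall dilution factor = 15.02 × 11.96 × 6 × 4 = 4310.
Original = 21.1 ppb × 4310 = 9.09 × 10⁴ ppb = 90.9 ppm.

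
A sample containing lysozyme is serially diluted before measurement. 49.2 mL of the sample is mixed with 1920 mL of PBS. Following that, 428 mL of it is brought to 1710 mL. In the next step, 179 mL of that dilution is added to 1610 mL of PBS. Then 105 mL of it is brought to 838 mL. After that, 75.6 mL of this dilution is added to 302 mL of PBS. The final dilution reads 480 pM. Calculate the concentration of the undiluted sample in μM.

Overall dilution factor = 40.02 × 3.995 × 9.994 × 7.981 × 4.995 = 6.37 × 10⁴.
Original = 480 pM × 6.37 × 10⁴ = 3.06 × 10⁷ pM = 30.6 μM.

30.6 μM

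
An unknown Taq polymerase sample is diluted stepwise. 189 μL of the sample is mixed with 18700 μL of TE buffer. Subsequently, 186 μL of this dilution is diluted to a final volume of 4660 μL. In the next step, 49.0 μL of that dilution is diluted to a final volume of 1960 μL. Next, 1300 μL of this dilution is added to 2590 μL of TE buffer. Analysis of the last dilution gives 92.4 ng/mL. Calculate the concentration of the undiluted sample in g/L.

27.7 g/L

Overall dilution factor = 99.94 × 25.05 × 40 × 2.992 = 3.00 × 10⁵.
Original = 92.4 ng/mL × 3.00 × 10⁵ = 2.77 × 10⁷ ng/mL = 27.7 g/L.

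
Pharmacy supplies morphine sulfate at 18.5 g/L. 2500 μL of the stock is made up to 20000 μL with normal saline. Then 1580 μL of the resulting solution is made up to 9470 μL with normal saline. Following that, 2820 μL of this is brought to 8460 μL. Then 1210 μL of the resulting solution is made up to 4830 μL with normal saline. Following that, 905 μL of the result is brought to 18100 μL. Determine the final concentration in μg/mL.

1.61 μg/mL

Overall dilution factor = 8 × 5.994 × 3 × 3.992 × 20 = 1.15 × 10⁴.
18.5 g/L / 1.15 × 10⁴ = 1.61 × 10⁻³ g/L = 1.61 μg/mL.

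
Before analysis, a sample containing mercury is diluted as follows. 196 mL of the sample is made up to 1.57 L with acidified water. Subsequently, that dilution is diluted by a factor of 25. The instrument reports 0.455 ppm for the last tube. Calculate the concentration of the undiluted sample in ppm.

91.1 ppm

Overall dilution factor = 8.010 × 25 = 200.
Original = 0.455 ppm × 200 = 91.1 ppm.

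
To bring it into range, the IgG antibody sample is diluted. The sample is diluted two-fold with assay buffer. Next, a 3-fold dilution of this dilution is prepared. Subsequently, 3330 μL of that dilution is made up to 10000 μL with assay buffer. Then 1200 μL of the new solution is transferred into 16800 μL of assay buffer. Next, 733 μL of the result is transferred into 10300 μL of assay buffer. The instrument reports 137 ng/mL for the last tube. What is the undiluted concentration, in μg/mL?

Overall dilution factor = 2 × 3 × 3.003 × 15 × 15.05 = 4068.
Original = 137 ng/mL × 4068 = 5.57 × 10⁵ ng/mL = 557 μg/mL.

557 μg/mL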